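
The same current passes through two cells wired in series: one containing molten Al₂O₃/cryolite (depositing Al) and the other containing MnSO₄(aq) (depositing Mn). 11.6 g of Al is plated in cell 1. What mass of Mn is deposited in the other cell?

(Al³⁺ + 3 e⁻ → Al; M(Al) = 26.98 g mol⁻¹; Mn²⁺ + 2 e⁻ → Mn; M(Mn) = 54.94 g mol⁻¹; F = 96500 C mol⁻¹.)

n(Al) = 11.6 / 26.98 = 0.4299 mol.
Since Al³⁺ + 3 e⁻ → Al, n(e⁻) passed = 3 × 0.4299 = 1.290 mol.
Cells in series carry the same charge, so the same 1.290 mol of electrons passes through cell 2.
Mn²⁺ + 2 e⁻ → Mn, so n(Mn) = 1.290 / 2 = 0.6449 mol.
m(Mn) = 0.6449 × 54.94 = 35.4 g.

35.4 g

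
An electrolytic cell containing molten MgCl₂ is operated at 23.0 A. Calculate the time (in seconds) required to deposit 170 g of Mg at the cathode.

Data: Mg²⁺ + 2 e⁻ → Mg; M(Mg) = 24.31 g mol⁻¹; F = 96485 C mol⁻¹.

n(Mg) = m/M = 170 / 24.31 = 6.993 mol.
Each Mg atom requires 2 electrons, so n(e⁻) = 2 × 6.993 = 13.99 mol.
Q = n(e⁻)·F = 13.99 × 96485 = 1349000 C.
t = Q/I = 1349000 / 23.00 A = 58670 s.

58700 s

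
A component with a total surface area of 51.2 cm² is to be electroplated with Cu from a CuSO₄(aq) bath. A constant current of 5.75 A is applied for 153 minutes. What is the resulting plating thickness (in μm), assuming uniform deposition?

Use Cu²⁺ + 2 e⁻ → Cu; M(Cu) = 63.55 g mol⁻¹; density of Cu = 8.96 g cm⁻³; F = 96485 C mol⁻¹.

Q = I·t = 5.750 × 9180.0 = 52780 C; n(e⁻) = 0.5471 mol.
n(Cu) = n(e⁻)/2 = 0.2735 mol, so m = 0.2735 × 63.55 = 17.38 g.
Volume = m/ρ = 17.38 / 8.96 = 1.940 cm³.
Thickness = V/A = 1.940 / 51.2 = 0.0379 cm = 379 μm.

379 μm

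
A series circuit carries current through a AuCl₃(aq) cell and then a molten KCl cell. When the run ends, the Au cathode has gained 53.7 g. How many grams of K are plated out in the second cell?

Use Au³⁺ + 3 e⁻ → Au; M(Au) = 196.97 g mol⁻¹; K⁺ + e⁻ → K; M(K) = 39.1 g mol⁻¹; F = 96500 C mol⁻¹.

n(Au) = 53.7 / 196.97 = 0.2726 mol.
Since Au³⁺ + 3 e⁻ → Au, n(e⁻) passed = 3 × 0.2726 = 0.8179 mol.
Cells in series carry the same charge, so the same 0.8179 mol of electrons passes through cell 2.
K⁺ + e⁻ → K, so n(K) = 0.8179 / 1 = 0.8179 mol.
m(K) = 0.8179 × 39.1 = 32.0 g.

32.0 g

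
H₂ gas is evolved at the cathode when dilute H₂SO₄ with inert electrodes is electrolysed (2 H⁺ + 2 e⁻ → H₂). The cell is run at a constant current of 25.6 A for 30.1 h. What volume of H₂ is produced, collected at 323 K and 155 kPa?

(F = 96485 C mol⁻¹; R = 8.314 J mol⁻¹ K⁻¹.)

249 L

Q = I·t = 25.60 A × 108360 s = 2774000 C.
n(e⁻) = Q/F = 2774000 / 96485 = 28.75 mol.
2 electrons are transferred per H₂ molecule, so n(H₂) = 28.75 / 2 = 14.38 mol.
V = nRT/P = (14.38 × 8.314 × 323) / (155 × 10³ Pa) = 0.249 m³ = 249 L.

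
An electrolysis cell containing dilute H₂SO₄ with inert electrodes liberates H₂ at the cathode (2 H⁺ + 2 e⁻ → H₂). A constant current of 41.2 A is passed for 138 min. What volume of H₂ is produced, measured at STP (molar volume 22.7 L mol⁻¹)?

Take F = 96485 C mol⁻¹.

Q = I·t = 41.20 A × 8280.0 s = 341100 C.
n(e⁻) = Q/F = 341100 / 96485 = 3.536 mol.
2 electrons are transferred per H₂ molecule, so n(H₂) = 3.536 / 2 = 1.768 mol.
V = n × V_m = 1.768 × 22.7 = 40.1 L.

40.1 L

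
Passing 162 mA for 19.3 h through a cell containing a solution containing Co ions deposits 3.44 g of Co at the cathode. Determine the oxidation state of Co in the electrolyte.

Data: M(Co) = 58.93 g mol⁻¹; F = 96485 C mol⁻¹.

Q = I·t = 0.1620 A × 69480 s = 11260 C, so n(e⁻) = 11260/96485 = 0.1167 mol.
n(Co) deposited = 3.44 / 58.93 = 0.05837 mol.
Electrons per atom = n(e⁻)/n(Co) = 0.1167 / 0.05837 = 2.00 ≈ 2, so the ion is Co²⁺.

+2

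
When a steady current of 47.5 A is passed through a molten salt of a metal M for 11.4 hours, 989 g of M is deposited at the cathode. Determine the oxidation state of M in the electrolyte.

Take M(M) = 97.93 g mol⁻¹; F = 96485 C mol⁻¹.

Q = I·t = 47.50 A × 41040 s = 1949000 C, so n(e⁻) = 1949000/96485 = 20.20 mol.
n(M) deposited = 989 / 97.93 = 10.10 mol.
Electrons per atom = n(e⁻)/n(M) = 20.20 / 10.10 = 2.00 ≈ 2, so the ion is M²⁺.

+2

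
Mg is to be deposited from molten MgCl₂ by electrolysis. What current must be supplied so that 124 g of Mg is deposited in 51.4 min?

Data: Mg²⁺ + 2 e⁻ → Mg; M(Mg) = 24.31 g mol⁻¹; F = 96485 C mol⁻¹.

319 A

n(Mg) = 124 / 24.31 = 5.101 mol.
n(e⁻) = 2 × 5.101 = 10.20 mol.
Q = n(e⁻)·F = 10.20 × 96485 = 984300 C.
I = Q/t = 984300 / 3084.0 s = 319 A.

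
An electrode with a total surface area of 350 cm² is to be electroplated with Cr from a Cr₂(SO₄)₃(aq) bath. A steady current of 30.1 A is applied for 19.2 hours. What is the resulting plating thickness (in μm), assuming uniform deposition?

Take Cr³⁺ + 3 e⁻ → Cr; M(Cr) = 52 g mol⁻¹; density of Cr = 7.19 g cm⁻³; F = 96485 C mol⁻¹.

1490 μm

Q = I·t = 30.10 × 69120 = 2081000 C; n(e⁻) = 21.56 mol.
n(Cr) = n(e⁻)/3 = 7.188 mol, so m = 7.188 × 52 = 373.8 g.
Volume = m/ρ = 373.8 / 7.19 = 51.98 cm³.
Thickness = V/A = 51.98 / 350 = 0.149 cm = 1490 μm.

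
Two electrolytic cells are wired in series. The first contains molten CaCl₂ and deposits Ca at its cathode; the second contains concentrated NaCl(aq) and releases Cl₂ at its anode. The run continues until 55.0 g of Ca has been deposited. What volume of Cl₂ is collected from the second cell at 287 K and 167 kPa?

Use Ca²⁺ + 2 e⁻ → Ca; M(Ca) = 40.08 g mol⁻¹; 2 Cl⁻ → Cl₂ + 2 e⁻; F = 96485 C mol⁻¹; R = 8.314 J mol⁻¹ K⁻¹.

n(Ca) = 55.0 / 40.08 = 1.372 mol, so n(e⁻) = 2 × 1.372 = 2.745 mol.
The cells are in series, so the same 2.745 mol of electrons passes through the second cell.
2 Cl⁻ → Cl₂ + 2 e⁻ — 2 mol e⁻ per mol Cl₂, so n(Cl₂) = 2.745/2 = 1.372 mol.
V = nRT/P = (1.372 × 8.314 × 287) / (167 × 10³) = 0.0196 m³ = 19.6 L.

19.6 L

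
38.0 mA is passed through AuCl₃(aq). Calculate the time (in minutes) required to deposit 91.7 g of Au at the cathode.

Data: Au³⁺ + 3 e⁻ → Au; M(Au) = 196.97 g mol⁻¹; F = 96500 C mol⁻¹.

n(Au) = m/M = 91.7 / 196.97 = 0.4656 mol.
Each Au atom requires 3 electrons, so n(e⁻) = 3 × 0.4656 = 1.397 mol.
Q = n(e⁻)·F = 1.397 × 96500 = 134800 C.
t = Q/I = 134800 / 0.03800 A = 3547000 s = 59100 min.

59100 min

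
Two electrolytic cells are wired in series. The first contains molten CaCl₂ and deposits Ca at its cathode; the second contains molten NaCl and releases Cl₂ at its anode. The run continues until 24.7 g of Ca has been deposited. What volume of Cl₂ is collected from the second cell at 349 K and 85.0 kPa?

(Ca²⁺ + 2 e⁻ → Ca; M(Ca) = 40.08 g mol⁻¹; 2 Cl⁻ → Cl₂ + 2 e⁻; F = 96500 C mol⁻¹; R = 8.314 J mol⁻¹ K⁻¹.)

n(Ca) = 24.7 / 40.08 = 0.6163 mol, so n(e⁻) = 2 × 0.6163 = 1.233 mol.
The cells are in series, so the same 1.233 mol of electrons passes through the second cell.
2 Cl⁻ → Cl₂ + 2 e⁻ — 2 mol e⁻ per mol Cl₂, so n(Cl₂) = 1.233/2 = 0.6163 mol.
V = nRT/P = (0.6163 × 8.314 × 349) / (85.0 × 10³) = 0.0210 m³ = 21.0 L.

21.0 L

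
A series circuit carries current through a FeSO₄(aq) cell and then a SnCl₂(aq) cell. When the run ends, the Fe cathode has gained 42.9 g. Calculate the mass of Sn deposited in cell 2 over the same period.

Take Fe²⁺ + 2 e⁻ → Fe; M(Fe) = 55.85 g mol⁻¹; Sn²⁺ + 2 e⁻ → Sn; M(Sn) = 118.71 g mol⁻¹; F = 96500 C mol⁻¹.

n(Fe) = 42.9 / 55.85 = 0.7681 mol.
Since Fe²⁺ + 2 e⁻ → Fe, n(e⁻) passed = 2 × 0.7681 = 1.536 mol.
Cells in series carry the same charge, so the same 1.536 mol of electrons passes through cell 2.
Sn²⁺ + 2 e⁻ → Sn, so n(Sn) = 1.536 / 2 = 0.7681 mol.
m(Sn) = 0.7681 × 118.71 = 91.2 g.

91.2 g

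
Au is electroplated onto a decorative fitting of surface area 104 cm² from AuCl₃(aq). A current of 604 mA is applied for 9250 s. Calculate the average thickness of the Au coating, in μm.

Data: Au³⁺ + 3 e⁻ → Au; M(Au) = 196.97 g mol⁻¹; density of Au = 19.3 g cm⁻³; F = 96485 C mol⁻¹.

Q = I·t = 0.6040 × 9250.0 = 5587 C; n(e⁻) = 0.05791 mol.
n(Au) = n(e⁻)/3 = 0.01930 mol, so m = 0.01930 × 196.97 = 3.802 g.
Volume = m/ρ = 3.802 / 19.3 = 0.1970 cm³.
Thickness = V/A = 0.1970 / 104 = 0.00189 cm = 18.9 μm.

18.9 μm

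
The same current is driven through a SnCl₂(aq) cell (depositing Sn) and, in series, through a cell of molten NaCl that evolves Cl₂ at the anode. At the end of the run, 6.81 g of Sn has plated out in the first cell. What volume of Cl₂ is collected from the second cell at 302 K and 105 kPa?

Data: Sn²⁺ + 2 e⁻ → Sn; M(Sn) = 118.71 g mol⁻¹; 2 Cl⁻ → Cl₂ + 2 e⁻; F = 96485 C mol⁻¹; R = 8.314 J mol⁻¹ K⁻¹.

1.37 L

n(Sn) = 6.81 / 118.71 = 0.05737 mol, so n(e⁻) = 2 × 0.05737 = 0.1147 mol.
The cells are in series, so the same 0.1147 mol of electrons passes through the second cell.
2 Cl⁻ → Cl₂ + 2 e⁻ — 2 mol e⁻ per mol Cl₂, so n(Cl₂) = 0.1147/2 = 0.05737 mol.
V = nRT/P = (0.05737 × 8.314 × 302) / (105 × 10³) = 0.00137 m³ = 1.37 L.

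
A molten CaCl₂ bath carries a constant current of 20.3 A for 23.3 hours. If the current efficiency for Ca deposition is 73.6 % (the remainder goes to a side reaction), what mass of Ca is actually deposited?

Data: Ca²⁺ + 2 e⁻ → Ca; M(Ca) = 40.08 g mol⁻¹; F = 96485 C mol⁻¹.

Q = I·t = 20.30 × 83880 = 1703000 C.
n(e⁻) = 1703000/96485 = 17.65 mol; theoretically n(Ca) = 17.65/2 = 8.824 mol, m_theo = 353.7 g.
At 73.6 % efficiency, m_actual = 0.736 × 353.7 = 260 g.

260 g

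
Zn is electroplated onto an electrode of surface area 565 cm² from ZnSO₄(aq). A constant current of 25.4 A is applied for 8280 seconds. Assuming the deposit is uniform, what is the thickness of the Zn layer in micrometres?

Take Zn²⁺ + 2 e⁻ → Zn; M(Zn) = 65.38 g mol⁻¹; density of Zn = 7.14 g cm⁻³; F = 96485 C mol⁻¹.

177 μm

Q = I·t = 25.40 × 8280.0 = 210300 C; n(e⁻) = 2.180 mol.
n(Zn) = n(e⁻)/2 = 1.090 mol, so m = 1.090 × 65.38 = 71.26 g.
Volume = m/ρ = 71.26 / 7.14 = 9.980 cm³.
Thickness = V/A = 9.980 / 565 = 0.0177 cm = 177 μm.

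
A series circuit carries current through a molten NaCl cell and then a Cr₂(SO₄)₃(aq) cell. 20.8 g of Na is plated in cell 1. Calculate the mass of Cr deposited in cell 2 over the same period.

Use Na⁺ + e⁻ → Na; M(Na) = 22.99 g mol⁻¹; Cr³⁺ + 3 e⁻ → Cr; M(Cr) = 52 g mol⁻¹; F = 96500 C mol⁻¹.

n(Na) = 20.8 / 22.99 = 0.9047 mol.
Since Na⁺ + e⁻ → Na, n(e⁻) passed = 1 × 0.9047 = 0.9047 mol.
Cells in series carry the same charge, so the same 0.9047 mol of electrons passes through cell 2.
Cr³⁺ + 3 e⁻ → Cr, so n(Cr) = 0.9047 / 3 = 0.3016 mol.
m(Cr) = 0.3016 × 52 = 15.7 g.

15.7 g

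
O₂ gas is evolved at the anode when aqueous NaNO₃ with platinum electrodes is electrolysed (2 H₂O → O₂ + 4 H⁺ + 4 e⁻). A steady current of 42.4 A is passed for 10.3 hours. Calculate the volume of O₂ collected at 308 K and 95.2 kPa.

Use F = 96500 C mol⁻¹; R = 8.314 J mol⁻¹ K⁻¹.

Q = I·t = 42.40 A × 37080 s = 1572000 C.
n(e⁻) = Q/F = 1572000 / 96500 = 16.29 mol.
4 electrons are transferred per O₂ molecule, so n(O₂) = 16.29 / 4 = 4.073 mol.
V = nRT/P = (4.073 × 8.314 × 308) / (95.2 × 10³ Pa) = 0.110 m³ = 110 L.

110 L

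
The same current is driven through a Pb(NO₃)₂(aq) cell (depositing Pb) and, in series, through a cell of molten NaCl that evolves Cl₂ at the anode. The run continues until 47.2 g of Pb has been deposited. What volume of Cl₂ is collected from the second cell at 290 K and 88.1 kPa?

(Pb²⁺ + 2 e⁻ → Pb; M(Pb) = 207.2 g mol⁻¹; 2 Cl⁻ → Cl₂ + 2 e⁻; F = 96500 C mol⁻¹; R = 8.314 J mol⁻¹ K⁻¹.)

n(Pb) = 47.2 / 207.2 = 0.2278 mol, so n(e⁻) = 2 × 0.2278 = 0.4556 mol.
The cells are in series, so the same 0.4556 mol of electrons passes through the second cell.
2 Cl⁻ → Cl₂ + 2 e⁻ — 2 mol e⁻ per mol Cl₂, so n(Cl₂) = 0.4556/2 = 0.2278 mol.
V = nRT/P = (0.2278 × 8.314 × 290) / (88.1 × 10³) = 0.00623 m³ = 6.23 L.

6.23 L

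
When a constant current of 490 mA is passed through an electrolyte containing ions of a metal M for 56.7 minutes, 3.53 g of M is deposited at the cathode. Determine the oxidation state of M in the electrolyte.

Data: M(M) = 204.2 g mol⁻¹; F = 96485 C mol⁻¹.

Q = I·t = 0.4900 A × 3402.0 s = 1667 C, so n(e⁻) = 1667/96485 = 0.01728 mol.
n(M) deposited = 3.53 / 204.2 = 0.01729 mol.
Electrons per atom = n(e⁻)/n(M) = 0.01728 / 0.01729 = 0.999 ≈ 1, so the ion is M⁺.

+1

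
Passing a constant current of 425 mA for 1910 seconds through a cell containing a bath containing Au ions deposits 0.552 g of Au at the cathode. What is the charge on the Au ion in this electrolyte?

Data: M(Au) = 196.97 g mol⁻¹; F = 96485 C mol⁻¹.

+3

Q = I·t = 0.4250 A × 1910.0 s = 811.8 C, so n(e⁻) = 811.8/96485 = 0.008413 mol.
n(Au) deposited = 0.552 / 196.97 = 0.002802 mol.
Electrons per atom = n(e⁻)/n(Au) = 0.008413 / 0.002802 = 3.00 ≈ 3, so the ion is Au³⁺.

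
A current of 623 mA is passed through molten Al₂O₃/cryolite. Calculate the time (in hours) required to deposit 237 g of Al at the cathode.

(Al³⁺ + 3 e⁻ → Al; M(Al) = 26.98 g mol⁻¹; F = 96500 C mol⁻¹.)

1130 h

n(Al) = m/M = 237 / 26.98 = 8.784 mol.
Each Al atom requires 3 electrons, so n(e⁻) = 3 × 8.784 = 26.35 mol.
Q = n(e⁻)·F = 26.35 × 96500 = 2543000 C.
t = Q/I = 2543000 / 0.6230 A = 4082000 s = 1130 h.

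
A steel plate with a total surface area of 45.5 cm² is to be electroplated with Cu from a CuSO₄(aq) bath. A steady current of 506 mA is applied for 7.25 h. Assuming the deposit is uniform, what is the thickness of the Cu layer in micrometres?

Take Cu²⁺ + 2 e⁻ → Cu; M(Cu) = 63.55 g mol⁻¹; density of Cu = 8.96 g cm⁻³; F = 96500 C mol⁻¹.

107 μm

Q = I·t = 0.5060 × 26100 = 13210 C; n(e⁻) = 0.1369 mol.
n(Cu) = n(e⁻)/2 = 0.06843 mol, so m = 0.06843 × 63.55 = 4.349 g.
Volume = m/ρ = 4.349 / 8.96 = 0.4853 cm³.
Thickness = V/A = 0.4853 / 45.5 = 0.0107 cm = 107 μm.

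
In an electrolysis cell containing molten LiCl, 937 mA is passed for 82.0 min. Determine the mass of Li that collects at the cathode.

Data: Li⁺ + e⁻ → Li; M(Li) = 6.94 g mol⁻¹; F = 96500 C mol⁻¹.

Q = I·t = 0.9370 A × 4920.0 s = 4610 C.
n(e⁻) = Q/F = 4610 / 96500 = 0.04777 mol.
Li⁺ + e⁻ → Li, so n(Li) = n(e⁻)/1 = 0.04777 mol.
m = n·M = 0.04777 × 6.94 = 0.332 g.

0.332 g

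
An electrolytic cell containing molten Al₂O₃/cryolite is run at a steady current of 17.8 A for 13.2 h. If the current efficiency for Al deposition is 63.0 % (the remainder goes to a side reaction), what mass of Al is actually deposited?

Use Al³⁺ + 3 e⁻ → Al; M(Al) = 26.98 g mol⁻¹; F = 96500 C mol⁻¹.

Q = I·t = 17.80 × 47520 = 845900 C.
n(e⁻) = 845900/96500 = 8.765 mol; theoretically n(Al) = 8.765/3 = 2.922 mol, m_theo = 78.83 g.
At 63.0 % efficiency, m_actual = 0.630 × 78.83 = 49.7 g.

49.7 g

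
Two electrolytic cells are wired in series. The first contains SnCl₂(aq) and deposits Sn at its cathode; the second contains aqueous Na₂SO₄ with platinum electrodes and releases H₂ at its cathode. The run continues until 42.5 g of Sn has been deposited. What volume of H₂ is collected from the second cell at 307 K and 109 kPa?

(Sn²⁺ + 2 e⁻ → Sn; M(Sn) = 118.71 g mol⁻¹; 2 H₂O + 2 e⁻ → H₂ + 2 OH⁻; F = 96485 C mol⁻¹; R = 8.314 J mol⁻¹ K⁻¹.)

8.38 L

n(Sn) = 42.5 / 118.71 = 0.3580 mol, so n(e⁻) = 2 × 0.3580 = 0.7160 mol.
The cells are in series, so the same 0.7160 mol of electrons passes through the second cell.
2 H₂O + 2 e⁻ → H₂ + 2 OH⁻ — 2 mol e⁻ per mol H₂, so n(H₂) = 0.7160/2 = 0.3580 mol.
V = nRT/P = (0.3580 × 8.314 × 307) / (109 × 10³) = 0.00838 m³ = 8.38 L.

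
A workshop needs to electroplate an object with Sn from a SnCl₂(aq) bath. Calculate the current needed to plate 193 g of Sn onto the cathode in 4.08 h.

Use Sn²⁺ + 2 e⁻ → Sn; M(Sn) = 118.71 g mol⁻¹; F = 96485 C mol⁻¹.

n(Sn) = 193 / 118.71 = 1.626 mol.
n(e⁻) = 2 × 1.626 = 3.252 mol.
Q = n(e⁻)·F = 3.252 × 96485 = 313700 C.
I = Q/t = 313700 / 14688 s = 21.4 A.

21.4 A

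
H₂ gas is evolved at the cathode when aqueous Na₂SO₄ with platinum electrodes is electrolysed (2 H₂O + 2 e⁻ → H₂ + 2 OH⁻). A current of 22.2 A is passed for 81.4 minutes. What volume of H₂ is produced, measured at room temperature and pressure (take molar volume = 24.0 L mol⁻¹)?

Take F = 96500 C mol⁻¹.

13.5 L

Q = I·t = 22.20 A × 4884.0 s = 108400 C.
n(e⁻) = Q/F = 108400 / 96500 = 1.124 mol.
2 electrons are transferred per H₂ molecule, so n(H₂) = 1.124 / 2 = 0.5618 mol.
V = n × V_m = 0.5618 × 24.0 = 13.5 L.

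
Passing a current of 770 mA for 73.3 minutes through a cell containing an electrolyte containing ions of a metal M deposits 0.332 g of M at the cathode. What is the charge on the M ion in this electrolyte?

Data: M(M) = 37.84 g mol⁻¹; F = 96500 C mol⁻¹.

+4

Q = I·t = 0.7700 A × 4398.0 s = 3386 C, so n(e⁻) = 3386/96500 = 0.03509 mol.
n(M) deposited = 0.332 / 37.84 = 0.008774 mol.
Electrons per atom = n(e⁻)/n(M) = 0.03509 / 0.008774 = 4.00 ≈ 4, so the ion is M⁴⁺.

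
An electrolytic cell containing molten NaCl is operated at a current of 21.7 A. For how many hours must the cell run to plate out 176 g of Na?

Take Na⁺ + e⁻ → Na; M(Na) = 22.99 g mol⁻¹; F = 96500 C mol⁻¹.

n(Na) = m/M = 176 / 22.99 = 7.656 mol.
Each Na atom requires 1 electron, so n(e⁻) = 1 × 7.656 = 7.656 mol.
Q = n(e⁻)·F = 7.656 × 96500 = 738800 C.
t = Q/I = 738800 / 21.70 A = 34040 s = 9.46 h.

9.46 h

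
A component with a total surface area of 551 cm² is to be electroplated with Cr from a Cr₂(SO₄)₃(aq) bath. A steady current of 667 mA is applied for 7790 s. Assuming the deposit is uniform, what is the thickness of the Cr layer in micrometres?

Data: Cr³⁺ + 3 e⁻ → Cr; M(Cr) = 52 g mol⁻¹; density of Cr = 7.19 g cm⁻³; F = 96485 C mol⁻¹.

Q = I·t = 0.6670 × 7790.0 = 5196 C; n(e⁻) = 0.05385 mol.
n(Cr) = n(e⁻)/3 = 0.01795 mol, so m = 0.01795 × 52 = 0.9334 g.
Volume = m/ρ = 0.9334 / 7.19 = 0.1298 cm³.
Thickness = V/A = 0.1298 / 551 = 2.36 × 10⁻⁴ cm = 2.36 μm.

2.36 μm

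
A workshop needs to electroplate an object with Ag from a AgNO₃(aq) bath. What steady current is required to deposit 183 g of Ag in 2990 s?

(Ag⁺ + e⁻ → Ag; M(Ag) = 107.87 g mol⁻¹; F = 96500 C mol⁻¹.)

n(Ag) = 183 / 107.87 = 1.696 mol.
n(e⁻) = 1 × 1.696 = 1.696 mol.
Q = n(e⁻)·F = 1.696 × 96500 = 163700 C.
I = Q/t = 163700 / 2990.0 s = 54.8 A.

54.8 A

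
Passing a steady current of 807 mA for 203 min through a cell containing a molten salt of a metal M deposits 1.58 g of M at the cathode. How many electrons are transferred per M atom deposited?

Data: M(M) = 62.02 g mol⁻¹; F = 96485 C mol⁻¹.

Q = I·t = 0.8070 A × 12180 s = 9829 C, so n(e⁻) = 9829/96485 = 0.1019 mol.
n(M) deposited = 1.58 / 62.02 = 0.02548 mol.
Electrons per atom = n(e⁻)/n(M) = 0.1019 / 0.02548 = 4.00 ≈ 4, so the ion is M⁴⁺.

4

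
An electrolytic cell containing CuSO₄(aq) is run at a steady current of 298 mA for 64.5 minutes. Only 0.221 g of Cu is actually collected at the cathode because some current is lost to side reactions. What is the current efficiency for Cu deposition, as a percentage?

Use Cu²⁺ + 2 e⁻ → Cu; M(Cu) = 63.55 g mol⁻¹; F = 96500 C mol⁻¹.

Q = I·t = 0.2980 × 3870.0 = 1153 C; n(e⁻) = 1153/96500 = 0.01195 mol.
Theoretical n(Cu) = n(e⁻)/2 = 0.005975 mol, i.e. m_theo = 0.005975 × 63.55 = 0.3797 g.
Efficiency = m_actual / m_theo = 0.221 / 0.3797 = 58.2 %.

58.2 %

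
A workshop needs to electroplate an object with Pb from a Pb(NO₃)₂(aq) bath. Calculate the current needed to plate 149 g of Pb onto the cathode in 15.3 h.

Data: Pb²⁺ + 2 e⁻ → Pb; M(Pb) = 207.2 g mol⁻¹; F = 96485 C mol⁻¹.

2.52 A

n(Pb) = 149 / 207.2 = 0.7191 mol.
n(e⁻) = 2 × 0.7191 = 1.438 mol.
Q = n(e⁻)·F = 1.438 × 96485 = 138800 C.
I = Q/t = 138800 / 55080 s = 2.52 A.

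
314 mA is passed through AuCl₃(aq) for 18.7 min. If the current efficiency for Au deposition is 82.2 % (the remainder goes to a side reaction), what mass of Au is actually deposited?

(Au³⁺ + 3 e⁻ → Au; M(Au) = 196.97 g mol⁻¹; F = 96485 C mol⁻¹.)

0.197 g

Q = I·t = 0.3140 × 1122.0 = 352.3 C.
n(e⁻) = 352.3/96485 = 0.003651 mol; theoretically n(Au) = 0.003651/3 = 0.001217 mol, m_theo = 0.2397 g.
At 82.2 % efficiency, m_actual = 0.822 × 0.2397 = 0.197 g.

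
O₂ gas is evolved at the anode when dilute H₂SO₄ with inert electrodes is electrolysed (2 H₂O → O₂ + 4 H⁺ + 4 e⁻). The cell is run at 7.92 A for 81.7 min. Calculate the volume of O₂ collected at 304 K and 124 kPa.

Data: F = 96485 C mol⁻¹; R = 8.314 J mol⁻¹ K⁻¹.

Q = I·t = 7.920 A × 4902.0 s = 38820 C.
n(e⁻) = Q/F = 38820 / 96485 = 0.4024 mol.
4 electrons are transferred per O₂ molecule, so n(O₂) = 0.4024 / 4 = 0.1006 mol.
V = nRT/P = (0.1006 × 8.314 × 304) / (124 × 10³ Pa) = 0.00205 m³ = 2.05 L.

2.05 L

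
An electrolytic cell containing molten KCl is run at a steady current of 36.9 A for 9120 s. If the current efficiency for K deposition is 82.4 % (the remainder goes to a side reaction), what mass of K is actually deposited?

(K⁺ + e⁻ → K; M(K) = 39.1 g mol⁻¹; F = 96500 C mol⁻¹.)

Q = I·t = 36.90 × 9120.0 = 336500 C.
n(e⁻) = 336500/96500 = 3.487 mol; theoretically n(K) = 3.487/1 = 3.487 mol, m_theo = 136.4 g.
At 82.4 % efficiency, m_actual = 0.824 × 136.4 = 112 g.

112 g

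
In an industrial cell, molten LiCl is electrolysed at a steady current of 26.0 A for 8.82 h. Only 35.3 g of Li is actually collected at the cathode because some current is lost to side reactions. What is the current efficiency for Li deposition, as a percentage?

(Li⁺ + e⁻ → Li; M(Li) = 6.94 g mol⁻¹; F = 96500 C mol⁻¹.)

59.5 %

Q = I·t = 26.00 × 31752 = 825600 C; n(e⁻) = 825600/96500 = 8.555 mol.
Theoretical n(Li) = n(e⁻)/1 = 8.555 mol, i.e. m_theo = 8.555 × 6.94 = 59.37 g.
Efficiency = m_actual / m_theo = 35.3 / 59.37 = 59.5 %.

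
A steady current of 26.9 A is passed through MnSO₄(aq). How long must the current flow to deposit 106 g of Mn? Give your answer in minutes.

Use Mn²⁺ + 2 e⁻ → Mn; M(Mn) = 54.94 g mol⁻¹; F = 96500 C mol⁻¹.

231 min

n(Mn) = m/M = 106 / 54.94 = 1.929 mol.
Each Mn atom requires 2 electrons, so n(e⁻) = 2 × 1.929 = 3.859 mol.
Q = n(e⁻)·F = 3.859 × 96500 = 372400 C.
t = Q/I = 372400 / 26.90 A = 13840 s = 231 min.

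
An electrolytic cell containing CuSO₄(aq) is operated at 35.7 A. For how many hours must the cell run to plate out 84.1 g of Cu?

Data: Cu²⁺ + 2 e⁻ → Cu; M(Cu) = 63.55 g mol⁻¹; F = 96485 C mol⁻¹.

n(Cu) = m/M = 84.1 / 63.55 = 1.323 mol.
Each Cu atom requires 2 electrons, so n(e⁻) = 2 × 1.323 = 2.647 mol.
Q = n(e⁻)·F = 2.647 × 96485 = 255400 C.
t = Q/I = 255400 / 35.70 A = 7153 s = 1.99 h.

1.99 h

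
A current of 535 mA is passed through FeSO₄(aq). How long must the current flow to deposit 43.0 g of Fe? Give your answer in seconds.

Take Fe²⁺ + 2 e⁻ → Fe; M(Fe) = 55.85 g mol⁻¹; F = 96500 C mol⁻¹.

2.78 × 10⁵ s

n(Fe) = m/M = 43.0 / 55.85 = 0.7699 mol.
Each Fe atom requires 2 electrons, so n(e⁻) = 2 × 0.7699 = 1.540 mol.
Q = n(e⁻)·F = 1.540 × 96500 = 148600 C.
t = Q/I = 148600 / 0.5350 A = 277700 s.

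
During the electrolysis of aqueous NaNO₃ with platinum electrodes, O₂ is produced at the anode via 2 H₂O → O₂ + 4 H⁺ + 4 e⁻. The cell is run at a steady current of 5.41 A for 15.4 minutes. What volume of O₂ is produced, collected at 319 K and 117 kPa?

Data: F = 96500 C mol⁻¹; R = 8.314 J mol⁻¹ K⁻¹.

0.294 L

Q = I·t = 5.410 A × 924.00 s = 4999 C.
n(e⁻) = Q/F = 4999 / 96500 = 0.05180 mol.
4 electrons are transferred per O₂ molecule, so n(O₂) = 0.05180 / 4 = 0.01295 mol.
V = nRT/P = (0.01295 × 8.314 × 319) / (117 × 10³ Pa) = 2.94 × 10⁻⁴ m³ = 0.294 L.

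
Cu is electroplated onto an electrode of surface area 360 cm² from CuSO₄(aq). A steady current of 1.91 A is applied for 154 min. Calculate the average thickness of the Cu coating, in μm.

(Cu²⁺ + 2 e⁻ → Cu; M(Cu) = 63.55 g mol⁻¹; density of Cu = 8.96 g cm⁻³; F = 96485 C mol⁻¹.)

18.0 μm

Q = I·t = 1.910 × 9240.0 = 17650 C; n(e⁻) = 0.1829 mol.
n(Cu) = n(e⁻)/2 = 0.09146 mol, so m = 0.09146 × 63.55 = 5.812 g.
Volume = m/ρ = 5.812 / 8.96 = 0.6487 cm³.
Thickness = V/A = 0.6487 / 360 = 0.00180 cm = 18.0 μm.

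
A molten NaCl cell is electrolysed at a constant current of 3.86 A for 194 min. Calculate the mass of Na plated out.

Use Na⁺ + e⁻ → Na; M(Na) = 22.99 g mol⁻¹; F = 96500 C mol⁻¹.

10.7 g

Q = I·t = 3.860 A × 11640 s = 44930 C.
n(e⁻) = Q/F = 44930 / 96500 = 0.4656 mol.
Na⁺ + e⁻ → Na, so n(Na) = n(e⁻)/1 = 0.4656 mol.
m = n·M = 0.4656 × 22.99 = 10.7 g.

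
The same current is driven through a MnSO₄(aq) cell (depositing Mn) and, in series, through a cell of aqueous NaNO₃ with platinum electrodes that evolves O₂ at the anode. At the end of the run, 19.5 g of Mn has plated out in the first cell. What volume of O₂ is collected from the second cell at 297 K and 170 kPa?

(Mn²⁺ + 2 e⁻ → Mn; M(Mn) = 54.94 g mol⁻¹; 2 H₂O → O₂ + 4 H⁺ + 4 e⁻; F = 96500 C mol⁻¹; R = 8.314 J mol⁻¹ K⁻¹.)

2.58 L

n(Mn) = 19.5 / 54.94 = 0.3549 mol, so n(e⁻) = 2 × 0.3549 = 0.7099 mol.
The cells are in series, so the same 0.7099 mol of electrons passes through the second cell.
2 H₂O → O₂ + 4 H⁺ + 4 e⁻ — 4 mol e⁻ per mol O₂, so n(O₂) = 0.7099/4 = 0.1775 mol.
V = nRT/P = (0.1775 × 8.314 × 297) / (170 × 10³) = 0.00258 m³ = 2.58 L.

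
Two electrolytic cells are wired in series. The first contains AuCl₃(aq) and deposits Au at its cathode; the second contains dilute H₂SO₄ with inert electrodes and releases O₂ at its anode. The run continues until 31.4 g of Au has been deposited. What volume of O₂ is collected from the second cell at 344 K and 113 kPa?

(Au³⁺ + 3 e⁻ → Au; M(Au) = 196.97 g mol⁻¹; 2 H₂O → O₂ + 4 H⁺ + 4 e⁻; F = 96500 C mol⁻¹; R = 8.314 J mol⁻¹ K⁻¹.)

n(Au) = 31.4 / 196.97 = 0.1594 mol, so n(e⁻) = 3 × 0.1594 = 0.4782 mol.
The cells are in series, so the same 0.4782 mol of electrons passes through the second cell.
2 H₂O → O₂ + 4 H⁺ + 4 e⁻ — 4 mol e⁻ per mol O₂, so n(O₂) = 0.4782/4 = 0.1196 mol.
V = nRT/P = (0.1196 × 8.314 × 344) / (113 × 10³) = 0.00303 m³ = 3.03 L.

3.03 L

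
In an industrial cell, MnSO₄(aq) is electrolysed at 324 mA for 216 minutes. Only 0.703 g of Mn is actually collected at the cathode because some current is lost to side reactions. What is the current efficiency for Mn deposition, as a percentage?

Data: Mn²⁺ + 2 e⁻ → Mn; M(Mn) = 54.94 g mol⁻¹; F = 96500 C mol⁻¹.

58.8 %

Q = I·t = 0.3240 × 12960 = 4199 C; n(e⁻) = 4199/96500 = 0.04351 mol.
Theoretical n(Mn) = n(e⁻)/2 = 0.02176 mol, i.e. m_theo = 0.02176 × 54.94 = 1.195 g.
Efficiency = m_actual / m_theo = 0.703 / 1.195 = 58.8 %.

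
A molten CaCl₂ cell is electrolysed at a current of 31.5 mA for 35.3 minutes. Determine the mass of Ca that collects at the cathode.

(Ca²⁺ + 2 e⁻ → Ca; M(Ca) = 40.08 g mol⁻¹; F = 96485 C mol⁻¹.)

0.0139 g

Q = I·t = 0.03150 A × 2118.0 s = 66.72 C.
n(e⁻) = Q/F = 66.72 / 96485 = 0.0006915 mol.
Ca²⁺ + 2 e⁻ → Ca, so n(Ca) = n(e⁻)/2 = 0.0003457 mol.
m = n·M = 0.0003457 × 40.08 = 0.0139 g.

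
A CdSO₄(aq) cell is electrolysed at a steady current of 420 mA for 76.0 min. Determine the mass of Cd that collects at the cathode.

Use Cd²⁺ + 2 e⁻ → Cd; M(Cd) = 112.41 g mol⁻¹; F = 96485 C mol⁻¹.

Q = I·t = 0.4200 A × 4560.0 s = 1915 C.
n(e⁻) = Q/F = 1915 / 96485 = 0.01985 mol.
Cd²⁺ + 2 e⁻ → Cd, so n(Cd) = n(e⁻)/2 = 0.009925 mol.
m = n·M = 0.009925 × 112.41 = 1.12 g.

1.12 g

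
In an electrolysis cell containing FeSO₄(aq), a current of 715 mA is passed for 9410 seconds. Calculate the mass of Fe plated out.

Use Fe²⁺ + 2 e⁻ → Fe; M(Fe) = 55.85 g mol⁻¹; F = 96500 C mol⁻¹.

Q = I·t = 0.7150 A × 9410.0 s = 6728 C.
n(e⁻) = Q/F = 6728 / 96500 = 0.06972 mol.
Fe²⁺ + 2 e⁻ → Fe, so n(Fe) = n(e⁻)/2 = 0.03486 mol.
m = n·M = 0.03486 × 55.85 = 1.95 g.

1.95 g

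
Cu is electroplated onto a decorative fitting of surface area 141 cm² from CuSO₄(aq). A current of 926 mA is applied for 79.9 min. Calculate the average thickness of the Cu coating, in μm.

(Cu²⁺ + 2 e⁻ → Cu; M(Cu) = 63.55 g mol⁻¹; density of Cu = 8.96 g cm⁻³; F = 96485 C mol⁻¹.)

Q = I·t = 0.9260 × 4794.0 = 4439 C; n(e⁻) = 0.04601 mol.
n(Cu) = n(e⁻)/2 = 0.02300 mol, so m = 0.02300 × 63.55 = 1.462 g.
Volume = m/ρ = 1.462 / 8.96 = 0.1632 cm³.
Thickness = V/A = 0.1632 / 141 = 0.00116 cm = 11.6 μm.

11.6 μm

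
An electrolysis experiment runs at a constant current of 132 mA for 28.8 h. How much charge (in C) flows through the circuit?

Q = I·t = 0.1320 A × 103680 s = 13700 C.

13700 C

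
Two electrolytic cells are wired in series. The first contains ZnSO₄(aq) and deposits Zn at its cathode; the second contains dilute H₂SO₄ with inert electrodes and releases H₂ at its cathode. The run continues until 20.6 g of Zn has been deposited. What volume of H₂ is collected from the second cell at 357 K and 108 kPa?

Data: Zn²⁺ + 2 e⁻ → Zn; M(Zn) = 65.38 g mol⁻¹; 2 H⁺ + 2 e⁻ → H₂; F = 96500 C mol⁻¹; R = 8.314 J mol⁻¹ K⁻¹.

n(Zn) = 20.6 / 65.38 = 0.3151 mol, so n(e⁻) = 2 × 0.3151 = 0.6302 mol.
The cells are in series, so the same 0.6302 mol of electrons passes through the second cell.
2 H⁺ + 2 e⁻ → H₂ — 2 mol e⁻ per mol H₂, so n(H₂) = 0.6302/2 = 0.3151 mol.
V = nRT/P = (0.3151 × 8.314 × 357) / (108 × 10³) = 0.00866 m³ = 8.66 L.

8.66 L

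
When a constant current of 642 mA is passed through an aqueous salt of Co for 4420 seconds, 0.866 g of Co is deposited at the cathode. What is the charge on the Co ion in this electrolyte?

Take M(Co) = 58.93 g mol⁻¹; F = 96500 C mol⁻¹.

Q = I·t = 0.6420 A × 4420.0 s = 2838 C, so n(e⁻) = 2838/96500 = 0.02941 mol.
n(Co) deposited = 0.866 / 58.93 = 0.01470 mol.
Electrons per atom = n(e⁻)/n(Co) = 0.02941 / 0.01470 = 2.00 ≈ 2, so the ion is Co²⁺.

+2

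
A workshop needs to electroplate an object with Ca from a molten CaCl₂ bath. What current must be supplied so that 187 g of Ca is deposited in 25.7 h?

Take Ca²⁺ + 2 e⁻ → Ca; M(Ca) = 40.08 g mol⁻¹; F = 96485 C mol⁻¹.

9.73 A

n(Ca) = 187 / 40.08 = 4.666 mol.
n(e⁻) = 2 × 4.666 = 9.331 mol.
Q = n(e⁻)·F = 9.331 × 96485 = 900300 C.
I = Q/t = 900300 / 92520 s = 9.73 A.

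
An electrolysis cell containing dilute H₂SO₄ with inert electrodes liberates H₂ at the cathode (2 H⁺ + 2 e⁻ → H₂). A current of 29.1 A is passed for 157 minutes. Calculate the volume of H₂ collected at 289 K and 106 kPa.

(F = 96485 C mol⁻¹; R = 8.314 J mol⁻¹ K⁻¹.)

Q = I·t = 29.10 A × 9420.0 s = 274100 C.
n(e⁻) = Q/F = 274100 / 96485 = 2.841 mol.
2 electrons are transferred per H₂ molecule, so n(H₂) = 2.841 / 2 = 1.421 mol.
V = nRT/P = (1.421 × 8.314 × 289) / (106 × 10³ Pa) = 0.0322 m³ = 32.2 L.

32.2 L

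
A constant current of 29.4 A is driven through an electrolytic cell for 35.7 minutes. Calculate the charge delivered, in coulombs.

Q = I·t = 29.40 A × 2142.0 s = 63000 C.

63000 C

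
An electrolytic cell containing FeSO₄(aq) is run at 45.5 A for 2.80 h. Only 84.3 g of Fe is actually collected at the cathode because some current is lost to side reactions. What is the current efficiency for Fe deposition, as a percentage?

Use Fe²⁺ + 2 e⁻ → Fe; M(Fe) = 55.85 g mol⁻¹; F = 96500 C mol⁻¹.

63.5 %

Q = I·t = 45.50 × 10080 = 458600 C; n(e⁻) = 458600/96500 = 4.753 mol.
Theoretical n(Fe) = n(e⁻)/2 = 2.376 mol, i.e. m_theo = 2.376 × 55.85 = 132.7 g.
Efficiency = m_actual / m_theo = 84.3 / 132.7 = 63.5 %.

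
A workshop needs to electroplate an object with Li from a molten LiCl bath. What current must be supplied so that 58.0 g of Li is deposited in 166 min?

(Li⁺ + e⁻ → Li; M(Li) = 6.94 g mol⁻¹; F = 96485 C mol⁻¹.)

n(Li) = 58.0 / 6.94 = 8.357 mol.
n(e⁻) = 1 × 8.357 = 8.357 mol.
Q = n(e⁻)·F = 8.357 × 96485 = 806400 C.
I = Q/t = 806400 / 9960.0 s = 81.0 A.

81.0 A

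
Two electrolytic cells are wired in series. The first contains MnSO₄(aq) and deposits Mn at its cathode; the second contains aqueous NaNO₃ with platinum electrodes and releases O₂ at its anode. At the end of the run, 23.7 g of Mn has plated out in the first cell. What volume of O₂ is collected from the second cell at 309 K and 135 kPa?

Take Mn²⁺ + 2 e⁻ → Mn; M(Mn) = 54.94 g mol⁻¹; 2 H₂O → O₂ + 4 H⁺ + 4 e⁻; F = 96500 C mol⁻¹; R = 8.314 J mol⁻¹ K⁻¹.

4.10 L

n(Mn) = 23.7 / 54.94 = 0.4314 mol, so n(e⁻) = 2 × 0.4314 = 0.8628 mol.
The cells are in series, so the same 0.8628 mol of electrons passes through the second cell.
2 H₂O → O₂ + 4 H⁺ + 4 e⁻ — 4 mol e⁻ per mol O₂, so n(O₂) = 0.8628/4 = 0.2157 mol.
V = nRT/P = (0.2157 × 8.314 × 309) / (135 × 10³) = 0.00410 m³ = 4.10 L.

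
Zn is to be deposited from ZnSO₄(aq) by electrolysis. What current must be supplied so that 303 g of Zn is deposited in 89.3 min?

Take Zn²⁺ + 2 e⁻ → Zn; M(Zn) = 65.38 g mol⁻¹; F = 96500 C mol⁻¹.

167 A

n(Zn) = 303 / 65.38 = 4.634 mol.
n(e⁻) = 2 × 4.634 = 9.269 mol.
Q = n(e⁻)·F = 9.269 × 96500 = 894400 C.
I = Q/t = 894400 / 5358.0 s = 167 A.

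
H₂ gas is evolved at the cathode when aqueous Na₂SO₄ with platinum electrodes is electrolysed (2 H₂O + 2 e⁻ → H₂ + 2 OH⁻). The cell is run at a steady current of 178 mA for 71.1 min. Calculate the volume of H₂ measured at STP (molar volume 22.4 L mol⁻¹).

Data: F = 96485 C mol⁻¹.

0.0881 L

Q = I·t = 0.1780 A × 4266.0 s = 759.3 C.
n(e⁻) = Q/F = 759.3 / 96485 = 0.007870 mol.
2 electrons are transferred per H₂ molecule, so n(H₂) = 0.007870 / 2 = 0.003935 mol.
V = n × V_m = 0.003935 × 22.4 = 0.0881 L.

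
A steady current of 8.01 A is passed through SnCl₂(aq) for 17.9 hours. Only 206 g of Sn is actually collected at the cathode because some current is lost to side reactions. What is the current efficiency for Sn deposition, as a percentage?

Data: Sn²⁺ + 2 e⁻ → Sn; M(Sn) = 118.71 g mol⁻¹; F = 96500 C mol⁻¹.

Q = I·t = 8.010 × 64440 = 516200 C; n(e⁻) = 516200/96500 = 5.349 mol.
Theoretical n(Sn) = n(e⁻)/2 = 2.674 mol, i.e. m_theo = 2.674 × 118.71 = 317.5 g.
Efficiency = m_actual / m_theo = 206 / 317.5 = 64.9 %.

64.9 %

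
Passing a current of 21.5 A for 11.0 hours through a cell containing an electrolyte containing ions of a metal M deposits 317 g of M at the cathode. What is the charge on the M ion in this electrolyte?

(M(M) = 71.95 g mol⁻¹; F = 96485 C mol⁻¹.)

+2

Q = I·t = 21.50 A × 39600 s = 851400 C, so n(e⁻) = 851400/96485 = 8.824 mol.
n(M) deposited = 317 / 71.95 = 4.406 mol.
Electrons per atom = n(e⁻)/n(M) = 8.824 / 4.406 = 2.00 ≈ 2, so the ion is M²⁺.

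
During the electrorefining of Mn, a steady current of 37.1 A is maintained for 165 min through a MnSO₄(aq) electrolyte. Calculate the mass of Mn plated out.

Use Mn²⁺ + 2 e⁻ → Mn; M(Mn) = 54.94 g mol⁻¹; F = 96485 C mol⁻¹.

105 g

Q = I·t = 37.10 A × 9900.0 s = 367300 C.
n(e⁻) = Q/F = 367300 / 96485 = 3.807 mol.
Mn²⁺ + 2 e⁻ → Mn, so n(Mn) = n(e⁻)/2 = 1.903 mol.
m = n·M = 1.903 × 54.94 = 105 g.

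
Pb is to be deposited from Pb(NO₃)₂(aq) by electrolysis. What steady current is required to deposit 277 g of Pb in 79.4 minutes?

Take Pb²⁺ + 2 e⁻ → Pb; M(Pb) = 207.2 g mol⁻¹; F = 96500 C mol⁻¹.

n(Pb) = 277 / 207.2 = 1.337 mol.
n(e⁻) = 2 × 1.337 = 2.674 mol.
Q = n(e⁻)·F = 2.674 × 96500 = 258000 C.
I = Q/t = 258000 / 4764.0 s = 54.2 A.

54.2 A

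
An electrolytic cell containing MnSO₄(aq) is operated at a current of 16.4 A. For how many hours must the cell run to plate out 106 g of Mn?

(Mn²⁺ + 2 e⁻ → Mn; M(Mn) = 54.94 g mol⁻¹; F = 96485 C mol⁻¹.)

6.31 h

n(Mn) = m/M = 106 / 54.94 = 1.929 mol.
Each Mn atom requires 2 electrons, so n(e⁻) = 2 × 1.929 = 3.859 mol.
Q = n(e⁻)·F = 3.859 × 96485 = 372300 C.
t = Q/I = 372300 / 16.40 A = 22700 s = 6.31 h.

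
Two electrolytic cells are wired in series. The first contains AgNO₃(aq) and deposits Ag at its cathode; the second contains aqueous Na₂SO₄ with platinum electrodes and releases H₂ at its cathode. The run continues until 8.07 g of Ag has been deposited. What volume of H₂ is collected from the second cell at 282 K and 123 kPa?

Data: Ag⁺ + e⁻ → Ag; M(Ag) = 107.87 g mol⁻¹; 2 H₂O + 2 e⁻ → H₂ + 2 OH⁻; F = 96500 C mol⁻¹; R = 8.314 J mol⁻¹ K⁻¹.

0.713 L

n(Ag) = 8.07 / 107.87 = 0.07481 mol, so n(e⁻) = 1 × 0.07481 = 0.07481 mol.
The cells are in series, so the same 0.07481 mol of electrons passes through the second cell.
2 H₂O + 2 e⁻ → H₂ + 2 OH⁻ — 2 mol e⁻ per mol H₂, so n(H₂) = 0.07481/2 = 0.03741 mol.
V = nRT/P = (0.03741 × 8.314 × 282) / (123 × 10³) = 7.13 × 10⁻⁴ m³ = 0.713 L.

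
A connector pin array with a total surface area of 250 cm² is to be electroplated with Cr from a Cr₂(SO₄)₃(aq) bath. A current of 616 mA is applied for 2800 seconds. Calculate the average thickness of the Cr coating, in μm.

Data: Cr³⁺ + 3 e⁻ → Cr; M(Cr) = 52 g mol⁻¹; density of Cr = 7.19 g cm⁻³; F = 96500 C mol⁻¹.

Q = I·t = 0.6160 × 2800.0 = 1725 C; n(e⁻) = 0.01787 mol.
n(Cr) = n(e⁻)/3 = 0.005958 mol, so m = 0.005958 × 52 = 0.3098 g.
Volume = m/ρ = 0.3098 / 7.19 = 0.04309 cm³.
Thickness = V/A = 0.04309 / 250 = 1.72 × 10⁻⁴ cm = 1.72 μm.

1.72 μm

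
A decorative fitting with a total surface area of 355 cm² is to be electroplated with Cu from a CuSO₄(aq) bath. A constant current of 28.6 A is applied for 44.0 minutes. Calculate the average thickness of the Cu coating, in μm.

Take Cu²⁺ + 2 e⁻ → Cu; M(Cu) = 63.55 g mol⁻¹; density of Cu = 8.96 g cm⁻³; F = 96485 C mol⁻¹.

Q = I·t = 28.60 × 2640.0 = 75500 C; n(e⁻) = 0.7825 mol.
n(Cu) = n(e⁻)/2 = 0.3913 mol, so m = 0.3913 × 63.55 = 24.87 g.
Volume = m/ρ = 24.87 / 8.96 = 2.775 cm³.
Thickness = V/A = 2.775 / 355 = 0.00782 cm = 78.2 μm.

78.2 μm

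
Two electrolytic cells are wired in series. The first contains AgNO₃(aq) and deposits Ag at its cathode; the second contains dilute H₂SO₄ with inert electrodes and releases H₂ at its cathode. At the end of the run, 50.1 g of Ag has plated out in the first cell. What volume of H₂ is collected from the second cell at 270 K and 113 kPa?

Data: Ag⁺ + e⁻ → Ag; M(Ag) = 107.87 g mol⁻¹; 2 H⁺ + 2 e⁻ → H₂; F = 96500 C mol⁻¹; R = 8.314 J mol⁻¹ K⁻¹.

n(Ag) = 50.1 / 107.87 = 0.4644 mol, so n(e⁻) = 1 × 0.4644 = 0.4644 mol.
The cells are in series, so the same 0.4644 mol of electrons passes through the second cell.
2 H⁺ + 2 e⁻ → H₂ — 2 mol e⁻ per mol H₂, so n(H₂) = 0.4644/2 = 0.2322 mol.
V = nRT/P = (0.2322 × 8.314 × 270) / (113 × 10³) = 0.00461 m³ = 4.61 L.

4.61 L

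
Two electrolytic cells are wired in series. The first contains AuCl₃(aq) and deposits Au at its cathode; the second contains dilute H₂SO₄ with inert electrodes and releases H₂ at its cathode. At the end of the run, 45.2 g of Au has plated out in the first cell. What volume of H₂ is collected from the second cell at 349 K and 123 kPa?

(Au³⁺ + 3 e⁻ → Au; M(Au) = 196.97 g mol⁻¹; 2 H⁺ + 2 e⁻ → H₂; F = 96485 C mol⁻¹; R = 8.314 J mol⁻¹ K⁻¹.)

n(Au) = 45.2 / 196.97 = 0.2295 mol, so n(e⁻) = 3 × 0.2295 = 0.6884 mol.
The cells are in series, so the same 0.6884 mol of electrons passes through the second cell.
2 H⁺ + 2 e⁻ → H₂ — 2 mol e⁻ per mol H₂, so n(H₂) = 0.6884/2 = 0.3442 mol.
V = nRT/P = (0.3442 × 8.314 × 349) / (123 × 10³) = 0.00812 m³ = 8.12 L.

8.12 L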